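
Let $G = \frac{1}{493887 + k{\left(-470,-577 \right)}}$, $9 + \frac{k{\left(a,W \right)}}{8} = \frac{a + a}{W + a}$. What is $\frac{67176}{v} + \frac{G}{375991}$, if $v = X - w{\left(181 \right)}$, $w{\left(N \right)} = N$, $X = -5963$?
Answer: $- \frac{544123676844828393}{49766224105875200} \approx -10.934$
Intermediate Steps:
$k{\left(a,W \right)} = -72 + \frac{16 a}{W + a}$ ($k{\left(a,W \right)} = -72 + 8 \frac{a + a}{W + a} = -72 + 8 \frac{2 a}{W + a} = -72 + \frac{16 a}{W + a}$)
$v = -6144$ ($v = -5963 - 181 = -6144$)
$G = \frac{1047}{517031825}$ ($G = \frac{1}{493887 + \frac{8 \left(\left(-9\right) \left(-577\right) - -3290\right)}{-577 - 470}} = \frac{1}{493887 + \frac{8 \left(5193 + 3290\right)}{-1047}} = \frac{1}{493887 + 8 \left(- \frac{1}{1047}\right) 8483} = \frac{1}{493887 - \frac{67864}{1047}} = \frac{1}{\frac{517031825}{1047}} = \frac{1047}{517031825} \approx 2.025 \cdot 10^{-6}$)
$\frac{67176}{v} + \frac{G}{375991} = \frac{67176}{-6144} + \frac{1047}{517031825 \cdot 375991} = 67176 \left(- \frac{1}{6144}\right) + \frac{1047}{517031825} \cdot \frac{1}{375991} = - \frac{2799}{256} + \frac{1047}{194399312913575} = - \frac{544123676844828393}{49766224105875200}$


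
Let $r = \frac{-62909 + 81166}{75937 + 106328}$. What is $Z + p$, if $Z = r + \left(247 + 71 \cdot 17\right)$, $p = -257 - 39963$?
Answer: $- \frac{7065666733}{182265} \approx -38766.0$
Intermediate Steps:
$p = -40220$ ($p = -257 - 39963 = -40220$)
$r = \frac{18257}{182265} \approx 0.10017$
$Z = \frac{265031567}{182265}$ ($Z = \frac{18257}{182265} + \left(247 + 71 \cdot 17\right) = \frac{18257}{182265} + \left(247 + 1207\right) = \frac{18257}{182265} + 1454 = \frac{265031567}{182265} \approx 1454.1$)
$Z + p = \frac{265031567}{182265} - 40220 = - \frac{7065666733}{182265}$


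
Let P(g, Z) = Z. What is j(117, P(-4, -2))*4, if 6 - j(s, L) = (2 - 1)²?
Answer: 20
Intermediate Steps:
j(s, L) = 5 (j(s, L) = 6 - (2 - 1)² = 6 - 1*1² = 6 - 1*1 = 6 - 1 = 5)
j(117, P(-4, -2))*4 = 5*4 = 20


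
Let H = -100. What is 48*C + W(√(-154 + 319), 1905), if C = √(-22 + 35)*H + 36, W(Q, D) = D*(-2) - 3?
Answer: -2085 - 4800*√13 ≈ -19392.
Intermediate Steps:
W(Q, D) = -3 - 2*D (W(Q, D) = -2*D - 3 = -3 - 2*D)
C = 36 - 100*√13 (C = √(-22 + 35)*(-100) + 36 = √13*(-100) + 36 = -100*√13 + 36 = 36 - 100*√13 ≈ -324.56)
48*C + W(√(-154 + 319), 1905) = 48*(36 - 100*√13) + (-3 - 2*1905) = (1728 - 4800*√13) + (-3 - 3810) = (1728 - 4800*√13) - 3813 = -2085 - 4800*√13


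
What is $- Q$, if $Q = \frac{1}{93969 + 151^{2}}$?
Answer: $- \frac{1}{116770} \approx -8.5638 \cdot 10^{-6}$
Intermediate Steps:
$Q = \frac{1}{116770}$ ($Q = \frac{1}{93969 + 22801} = \frac{1}{116770} \approx 8.5638 \cdot 10^{-6}$)
$- Q = \left(-1\right) \frac{1}{116770} = - \frac{1}{116770}$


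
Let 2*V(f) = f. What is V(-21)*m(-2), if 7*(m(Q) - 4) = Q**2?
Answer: -48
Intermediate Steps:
V(f) = f/2
m(Q) = 4 + Q**2/7
V(-21)*m(-2) = ((1/2)*(-21))*(4 + (1/7)*(-2)**2) = -21*(4 + (1/7)*4)/2 = -21*(4 + 4/7)/2 = -21/2*32/7 = -48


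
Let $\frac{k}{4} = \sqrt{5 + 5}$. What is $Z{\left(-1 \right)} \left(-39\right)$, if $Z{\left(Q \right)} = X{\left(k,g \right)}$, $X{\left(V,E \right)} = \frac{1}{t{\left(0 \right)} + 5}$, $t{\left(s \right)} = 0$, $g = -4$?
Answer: $- \frac{39}{5} \approx -7.8$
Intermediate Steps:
$k = 4 \sqrt{10}$ ($k = 4 \sqrt{5 + 5} = 4 \sqrt{10} \approx 12.649$)
$X{\left(V,E \right)} = \frac{1}{5}$ ($X{\left(V,E \right)} = \frac{1}{0 + 5} = \frac{1}{5}$)
$Z{\left(Q \right)} = \frac{1}{5}$
$Z{\left(-1 \right)} \left(-39\right) = \frac{1}{5} \left(-39\right) = - \frac{39}{5}$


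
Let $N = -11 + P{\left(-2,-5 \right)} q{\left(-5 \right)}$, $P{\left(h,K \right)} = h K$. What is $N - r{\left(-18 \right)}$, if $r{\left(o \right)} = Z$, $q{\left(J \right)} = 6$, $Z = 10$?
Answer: $39$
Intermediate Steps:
$r{\left(o \right)} = 10$
$P{\left(h,K \right)} = K h$
$N = 49$ ($N = -11 + \left(-5\right) \left(-2\right) 6 = -11 + 10 \cdot 6 = -11 + 60 = 49$)
$N - r{\left(-18 \right)} = 49 - 10 = 39$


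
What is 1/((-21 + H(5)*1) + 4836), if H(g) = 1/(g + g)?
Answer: 10/48151 ≈ 0.00020768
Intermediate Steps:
H(g) = 1/(2*g)
1/((-21 + H(5)*1) + 4836) = 1/((-21 + ((½)/5)*1) + 4836) = 1/((-21 + ((½)*(⅕))*1) + 4836) = 1/((-21 + (⅒)*1) + 4836) = 1/((-21 + ⅒) + 4836) = 1/(-209/10 + 4836) = 1/(48151/10) = 10/48151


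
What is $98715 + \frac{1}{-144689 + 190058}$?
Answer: $\frac{4478600836}{45369} \approx 98715.0$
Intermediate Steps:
$98715 + \frac{1}{-144689 + 190058} = 98715 + \frac{1}{45369} = \frac{4478600836}{45369}$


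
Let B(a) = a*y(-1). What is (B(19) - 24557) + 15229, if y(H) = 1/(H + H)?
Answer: -18675/2 ≈ -9337.5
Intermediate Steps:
y(H) = 1/(2*H)
B(a) = -a/2 (B(a) = a*((½)/(-1)) = a*((½)*(-1)) = a*(-½) = -a/2)
(B(19) - 24557) + 15229 = (-½*19 - 24557) + 15229 = (-19/2 - 24557) + 15229 = -49133/2 + 15229 = -18675/2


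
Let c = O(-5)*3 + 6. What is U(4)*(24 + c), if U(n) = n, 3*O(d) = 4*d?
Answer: 40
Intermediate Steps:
O(d) = 4*d/3 (O(d) = (4*d)/3 = 4*d/3)
c = -14 (c = ((4/3)*(-5))*3 + 6 = -20/3*3 + 6 = -20 + 6 = -14)
U(4)*(24 + c) = 4*(24 - 14) = 4*10 = 40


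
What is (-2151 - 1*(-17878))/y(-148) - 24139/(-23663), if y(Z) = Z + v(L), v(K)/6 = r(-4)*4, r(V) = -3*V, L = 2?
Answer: 375527461/3312820 ≈ 113.36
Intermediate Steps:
v(K) = 288 (v(K) = 6*(-3*(-4)*4) = 6*(12*4) = 6*48 = 288)
y(Z) = 288 + Z (y(Z) = Z + 288 = 288 + Z)
(-2151 - 1*(-17878))/y(-148) - 24139/(-23663) = (-2151 - 1*(-17878))/(288 - 148) - 24139/(-23663) = (-2151 + 17878)/140 - 24139*(-1/23663) = 15727*(1/140) + 24139/23663 = 15727/140 + 24139/23663 = 375527461/3312820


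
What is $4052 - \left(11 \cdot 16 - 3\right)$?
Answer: $3879$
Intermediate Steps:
$4052 - \left(11 \cdot 16 - 3\right) = 4052 - \left(176 - 3\right) = 4052 - 173 = 3879$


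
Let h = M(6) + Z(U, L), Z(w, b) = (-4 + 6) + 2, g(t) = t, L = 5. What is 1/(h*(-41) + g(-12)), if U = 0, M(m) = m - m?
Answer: -1/176 ≈ -0.0056818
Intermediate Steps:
M(m) = 0
Z(w, b) = 4 (Z(w, b) = 2 + 2 = 4)
h = 4 (h = 0 + 4 = 4)
1/(h*(-41) + g(-12)) = 1/(4*(-41) - 12) = 1/(-164 - 12) = 1/(-176) = -1/176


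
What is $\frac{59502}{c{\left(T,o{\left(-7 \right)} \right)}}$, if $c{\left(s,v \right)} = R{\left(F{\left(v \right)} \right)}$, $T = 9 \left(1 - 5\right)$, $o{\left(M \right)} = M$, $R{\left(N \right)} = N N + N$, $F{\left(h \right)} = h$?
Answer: $\frac{9917}{7} \approx 1416.7$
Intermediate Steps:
$R{\left(N \right)} = N + N^{2}$ ($R{\left(N \right)} = N^{2} + N = N + N^{2}$)
$T = -36$ ($T = 9 \left(-4\right) = -36$)
$c{\left(s,v \right)} = v \left(1 + v\right)$
$\frac{59502}{c{\left(T,o{\left(-7 \right)} \right)}} = \frac{59502}{\left(-7\right) \left(1 - 7\right)} = \frac{59502}{\left(-7\right) \left(-6\right)} = \frac{59502}{42} = 59502 \cdot \frac{1}{42} = \frac{9917}{7}$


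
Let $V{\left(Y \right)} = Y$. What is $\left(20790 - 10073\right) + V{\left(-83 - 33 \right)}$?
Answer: $10601$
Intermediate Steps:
$\left(20790 - 10073\right) + V{\left(-83 - 33 \right)} = \left(20790 - 10073\right) - 116 = 10717 - 116 = 10601$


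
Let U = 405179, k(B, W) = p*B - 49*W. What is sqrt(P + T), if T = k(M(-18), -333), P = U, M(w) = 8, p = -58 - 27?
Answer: 4*sqrt(26301) ≈ 648.70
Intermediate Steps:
p = -85
k(B, W) = -85*B - 49*W
P = 405179
T = 15637 (T = -85*8 - 49*(-333) = -680 + 16317 = 15637)
sqrt(P + T) = sqrt(405179 + 15637) = sqrt(420816) = 4*sqrt(26301)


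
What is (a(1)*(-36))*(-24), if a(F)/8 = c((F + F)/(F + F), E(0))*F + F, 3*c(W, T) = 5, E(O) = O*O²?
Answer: 18432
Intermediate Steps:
E(O) = O³
c(W, T) = 5/3 (c(W, T) = (⅓)*5 = 5/3)
a(F) = 64*F/3 (a(F) = 8*(5*F/3 + F) = 8*(8*F/3) = 64*F/3)
(a(1)*(-36))*(-24) = (((64/3)*1)*(-36))*(-24) = ((64/3)*(-36))*(-24) = -768*(-24) = 18432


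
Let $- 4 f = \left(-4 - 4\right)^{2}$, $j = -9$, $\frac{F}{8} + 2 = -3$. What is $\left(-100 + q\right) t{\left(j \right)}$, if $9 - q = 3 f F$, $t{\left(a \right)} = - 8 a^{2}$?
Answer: $1303128$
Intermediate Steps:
$F = -40$ ($F = -16 + 8 \left(-3\right) = -16 - 24 = -40$)
$f = -16$ ($f = - \frac{\left(-4 - 4\right)^{2}}{4} = - \frac{\left(-8\right)^{2}}{4} = \left(- \frac{1}{4}\right) 64 = -16$)
$q = -1911$ ($q = 9 - 3 \left(-16\right) \left(-40\right) = 9 - \left(-48\right) \left(-40\right) = 9 - 1920 = -1911$)
$\left(-100 + q\right) t{\left(j \right)} = \left(-100 - 1911\right) \left(- 8 \left(-9\right)^{2}\right) = - 2011 \left(\left(-8\right) 81\right) = \left(-2011\right) \left(-648\right) = 1303128$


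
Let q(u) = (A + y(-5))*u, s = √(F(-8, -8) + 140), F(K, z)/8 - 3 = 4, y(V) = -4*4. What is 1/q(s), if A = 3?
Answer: -1/182 ≈ -0.0054945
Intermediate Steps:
y(V) = -16
F(K, z) = 56 (F(K, z) = 24 + 8*4 = 24 + 32 = 56)
s = 14 (s = √(56 + 140) = √196 = 14)
q(u) = -13*u (q(u) = (3 - 16)*u = -13*u)
1/q(s) = 1/(-13*14) = 1/(-182) = -1/182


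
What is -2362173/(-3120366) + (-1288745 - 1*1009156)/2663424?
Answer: -48823549523/461714316288 ≈ -0.10574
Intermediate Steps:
-2362173/(-3120366) + (-1288745 - 1*1009156)/2663424 = -2362173*(-1/3120366) + (-1288745 - 1009156)*(1/2663424) = 787391/1040122 - 2297901*1/2663424 = 787391/1040122 - 765967/887808 = -48823549523/461714316288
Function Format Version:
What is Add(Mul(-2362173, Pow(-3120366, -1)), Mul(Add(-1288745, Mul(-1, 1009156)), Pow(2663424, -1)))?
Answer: Rational(-48823549523, 461714316288) ≈ -0.10574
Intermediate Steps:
Add(Mul(-2362173, Pow(-3120366, -1)), Mul(Add(-1288745, Mul(-1, 1009156)), Pow(2663424, -1))) = Add(Mul(-2362173, Rational(-1, 3120366)), Mul(Add(-1288745, -1009156), Rational(1, 2663424))) = Add(Rational(787391, 1040122), Mul(-2297901, Rational(1, 2663424))) = Add(Rational(787391, 1040122), Rational(-765967, 887808)) = Rational(-48823549523, 461714316288)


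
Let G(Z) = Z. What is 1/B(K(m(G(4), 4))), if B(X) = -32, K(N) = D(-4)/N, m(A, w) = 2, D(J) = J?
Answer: -1/32 ≈ -0.031250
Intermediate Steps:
K(N) = -4/N
1/B(K(m(G(4), 4))) = 1/(-32) = -1/32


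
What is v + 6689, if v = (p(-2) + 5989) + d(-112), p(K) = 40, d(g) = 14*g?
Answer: 11150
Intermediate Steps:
v = 4461 (v = (40 + 5989) + 14*(-112) = 6029 - 1568 = 4461)
v + 6689 = 4461 + 6689 = 11150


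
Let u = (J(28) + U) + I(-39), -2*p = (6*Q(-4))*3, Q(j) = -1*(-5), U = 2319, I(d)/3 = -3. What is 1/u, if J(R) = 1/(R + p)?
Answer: 17/39269 ≈ 0.00043291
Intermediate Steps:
I(d) = -9 (I(d) = 3*(-3) = -9)
Q(j) = 5
p = -45 (p = -6*5*3/2 = -15*3 = -½*90 = -45)
J(R) = 1/(-45 + R) (J(R) = 1/(R - 45) = 1/(-45 + R))
u = 39269/17 (u = (1/(-45 + 28) + 2319) - 9 = (1/(-17) + 2319) - 9 = (-1/17 + 2319) - 9 = 39422/17 - 9 = 39269/17 ≈ 2309.9)
1/u = 1/(39269/17) = 17/39269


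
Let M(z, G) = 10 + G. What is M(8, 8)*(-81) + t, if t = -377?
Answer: -1835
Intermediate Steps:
M(8, 8)*(-81) + t = (10 + 8)*(-81) - 377 = 18*(-81) - 377 = -1458 - 377 = -1835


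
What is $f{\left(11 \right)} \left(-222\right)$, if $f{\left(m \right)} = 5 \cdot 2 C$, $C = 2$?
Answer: $-4440$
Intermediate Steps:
$f{\left(m \right)} = 20$ ($f{\left(m \right)} = 5 \cdot 2 \cdot 2 = 10 \cdot 2 = 20$)
$f{\left(11 \right)} \left(-222\right) = 20 \left(-222\right) = -4440$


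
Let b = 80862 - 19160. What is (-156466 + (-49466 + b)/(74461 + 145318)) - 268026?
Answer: -13327773576/31397 ≈ -4.2449e+5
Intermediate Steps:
b = 61702
(-156466 + (-49466 + b)/(74461 + 145318)) - 268026 = (-156466 + (-49466 + 61702)/(74461 + 145318)) - 268026 = (-156466 + 12236/219779) - 268026 = (-156466 + 12236*(1/219779)) - 268026 = (-156466 + 1748/31397) - 268026 = -4912561254/31397 - 268026 = -13327773576/31397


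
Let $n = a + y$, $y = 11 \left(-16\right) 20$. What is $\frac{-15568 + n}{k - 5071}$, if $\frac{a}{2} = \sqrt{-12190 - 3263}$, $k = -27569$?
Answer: $\frac{1193}{2040} - \frac{i \sqrt{1717}}{5440} \approx 0.5848 - 0.007617 i$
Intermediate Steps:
$a = 6 i \sqrt{1717}$ ($a = 2 \sqrt{-12190 - 3263} = 2 \sqrt{-15453} = 2 \cdot 3 i \sqrt{1717} = 6 i \sqrt{1717} \approx 248.62 i$)
$y = -3520$ ($y = \left(-176\right) 20 = -3520$)
$n = -3520 + 6 i \sqrt{1717}$ ($n = 6 i \sqrt{1717} - 3520 = -3520 + 6 i \sqrt{1717} \approx -3520.0 + 248.62 i$)
$\frac{-15568 + n}{k - 5071} = \frac{-15568 - \left(3520 - 6 i \sqrt{1717}\right)}{-27569 - 5071} = \frac{-19088 + 6 i \sqrt{1717}}{-32640} = \left(-19088 + 6 i \sqrt{1717}\right) \left(- \frac{1}{32640}\right) = \frac{1193}{2040} - \frac{i \sqrt{1717}}{5440}$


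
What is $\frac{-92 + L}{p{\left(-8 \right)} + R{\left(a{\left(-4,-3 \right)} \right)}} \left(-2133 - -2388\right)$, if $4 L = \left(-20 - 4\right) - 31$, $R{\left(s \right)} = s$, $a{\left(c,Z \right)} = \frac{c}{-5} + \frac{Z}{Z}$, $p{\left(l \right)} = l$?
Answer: $\frac{539325}{124} \approx 4349.4$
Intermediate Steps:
$a{\left(c,Z \right)} = 1 - \frac{c}{5}$ ($a{\left(c,Z \right)} = c \left(- \frac{1}{5}\right) + 1 = - \frac{c}{5} + 1 = 1 - \frac{c}{5}$)
$L = - \frac{55}{4}$ ($L = \frac{\left(-20 - 4\right) - 31}{4} = \frac{-24 - 31}{4} = \frac{1}{4} \left(-55\right) = - \frac{55}{4} \approx -13.75$)
$\frac{-92 + L}{p{\left(-8 \right)} + R{\left(a{\left(-4,-3 \right)} \right)}} \left(-2133 - -2388\right) = \frac{-92 - \frac{55}{4}}{-8 + \left(1 - - \frac{4}{5}\right)} \left(-2133 - -2388\right) = - \frac{423}{4 \left(-8 + \left(1 + \frac{4}{5}\right)\right)} \left(-2133 + 2388\right) = - \frac{423}{4 \left(-8 + \frac{9}{5}\right)} 255 = - \frac{423}{4 \left(- \frac{31}{5}\right)} 255 = \left(- \frac{423}{4}\right) \left(- \frac{5}{31}\right) 255 = \frac{2115}{124} \cdot 255 = \frac{539325}{124}$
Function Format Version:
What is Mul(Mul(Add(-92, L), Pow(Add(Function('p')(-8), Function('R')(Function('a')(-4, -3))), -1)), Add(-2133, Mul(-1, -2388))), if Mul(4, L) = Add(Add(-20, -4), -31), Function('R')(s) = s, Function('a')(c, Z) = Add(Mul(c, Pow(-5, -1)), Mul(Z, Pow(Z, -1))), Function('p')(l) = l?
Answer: Rational(539325, 124) ≈ 4349.4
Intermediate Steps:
Function('a')(c, Z) = Add(1, Mul(Rational(-1, 5), c)) (Function('a')(c, Z) = Add(Mul(c, Rational(-1, 5)), 1) = Add(Mul(Rational(-1, 5), c), 1) = Add(1, Mul(Rational(-1, 5), c)))
L = Rational(-55, 4) (L = Mul(Rational(1, 4), Add(Add(-20, -4), -31)) = Mul(Rational(1, 4), Add(-24, -31)) = Mul(Rational(1, 4), -55) = Rational(-55, 4) ≈ -13.750)
Mul(Mul(Add(-92, L), Pow(Add(Function('p')(-8), Function('R')(Function('a')(-4, -3))), -1)), Add(-2133, Mul(-1, -2388))) = Mul(Mul(Add(-92, Rational(-55, 4)), Pow(Add(-8, Add(1, Mul(Rational(-1, 5), -4))), -1)), Add(-2133, Mul(-1, -2388))) = Mul(Mul(Rational(-423, 4), Pow(Add(-8, Add(1, Rational(4, 5))), -1)), Add(-2133, 2388)) = Mul(Mul(Rational(-423, 4), Pow(Add(-8, Rational(9, 5)), -1)), 255) = Mul(Mul(Rational(-423, 4), Pow(Rational(-31, 5), -1)), 255) = Mul(Mul(Rational(-423, 4), Rational(-5, 31)), 255) = Mul(Rational(2115, 124), 255) = Rational(539325, 124)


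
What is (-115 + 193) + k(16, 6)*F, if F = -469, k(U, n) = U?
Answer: -7426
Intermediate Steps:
(-115 + 193) + k(16, 6)*F = (-115 + 193) + 16*(-469) = 78 - 7504 = -7426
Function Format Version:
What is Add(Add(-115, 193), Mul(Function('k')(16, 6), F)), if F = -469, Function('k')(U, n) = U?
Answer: -7426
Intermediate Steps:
Add(Add(-115, 193), Mul(Function('k')(16, 6), F)) = Add(Add(-115, 193), Mul(16, -469)) = Add(78, -7504) = -7426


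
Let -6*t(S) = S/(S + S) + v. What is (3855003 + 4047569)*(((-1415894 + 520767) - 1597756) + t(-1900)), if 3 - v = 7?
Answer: -59100548355727/3 ≈ -1.9700e+13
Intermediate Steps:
v = -4 (v = 3 - 1*7 = 3 - 7 = -4)
t(S) = 7/12 (t(S) = -(S/(S + S) - 4)/6 = -(S/((2*S)) - 4)/6 = -(S*(1/(2*S)) - 4)/6 = -(1/2 - 4)/6 = -1/6*(-7/2) = 7/12)
(3855003 + 4047569)*(((-1415894 + 520767) - 1597756) + t(-1900)) = (3855003 + 4047569)*(((-1415894 + 520767) - 1597756) + 7/12) = 7902572*((-895127 - 1597756) + 7/12) = 7902572*(-2492883 + 7/12) = 7902572*(-29914589/12) = -59100548355727/3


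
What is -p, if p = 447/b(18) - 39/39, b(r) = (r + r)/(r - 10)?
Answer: -295/3 ≈ -98.333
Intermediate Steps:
b(r) = 2*r/(-10 + r) (b(r) = (2*r)/(-10 + r) = 2*r/(-10 + r))
p = 295/3 (p = 447/((2*18/(-10 + 18))) - 39/39 = 447/((2*18/8)) - 39*1/39 = 447/((2*18*(⅛))) - 1 = 447/(9/2) - 1 = 447*(2/9) - 1 = 298/3 - 1 = 295/3 ≈ 98.333)
-p = -1*295/3 = -295/3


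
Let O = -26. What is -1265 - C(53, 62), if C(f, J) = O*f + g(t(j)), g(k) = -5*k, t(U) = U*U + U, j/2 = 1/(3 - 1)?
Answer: 123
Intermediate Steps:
j = 1 (j = 2/(3 - 1) = 2/2 = 2*(½) = 1)
t(U) = U + U² (t(U) = U² + U = U + U²)
C(f, J) = -10 - 26*f (C(f, J) = -26*f - 5*(1 + 1) = -26*f - 5*2 = -26*f - 10 = -10 - 26*f)
-1265 - C(53, 62) = -1265 - (-10 - 26*53) = -1265 - (-10 - 1378) = -1265 - 1*(-1388) = -1265 + 1388 = 123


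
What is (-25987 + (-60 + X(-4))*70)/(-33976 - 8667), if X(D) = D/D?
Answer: 30117/42643 ≈ 0.70626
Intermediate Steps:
X(D) = 1
(-25987 + (-60 + X(-4))*70)/(-33976 - 8667) = (-25987 + (-60 + 1)*70)/(-33976 - 8667) = (-25987 - 59*70)/(-42643) = (-25987 - 4130)*(-1/42643) = -30117*(-1/42643) = 30117/42643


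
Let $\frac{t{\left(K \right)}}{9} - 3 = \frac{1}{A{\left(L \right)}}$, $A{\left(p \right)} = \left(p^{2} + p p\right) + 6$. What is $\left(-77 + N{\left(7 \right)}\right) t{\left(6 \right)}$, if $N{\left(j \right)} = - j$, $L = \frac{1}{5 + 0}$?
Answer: $- \frac{90909}{38} \approx -2392.3$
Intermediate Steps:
$L = \frac{1}{5} \approx 0.2$
$A{\left(p \right)} = 6 + 2 p^{2}$ ($A{\left(p \right)} = \left(p^{2} + p^{2}\right) + 6 = 2 p^{2} + 6 = 6 + 2 p^{2}$)
$t{\left(K \right)} = \frac{4329}{152}$ ($t{\left(K \right)} = 27 + \frac{9}{6 + \frac{2}{25}} = 27 + \frac{9}{\frac{152}{25}} = 27 + 9 \cdot \frac{25}{152} = 27 + \frac{225}{152} = \frac{4329}{152}$)
$\left(-77 + N{\left(7 \right)}\right) t{\left(6 \right)} = \left(-77 - 7\right) \frac{4329}{152} = \left(-84\right) \frac{4329}{152} = - \frac{90909}{38}$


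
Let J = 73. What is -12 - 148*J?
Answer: -10816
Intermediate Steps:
-12 - 148*J = -12 - 148*73 = -12 - 10804 = -10816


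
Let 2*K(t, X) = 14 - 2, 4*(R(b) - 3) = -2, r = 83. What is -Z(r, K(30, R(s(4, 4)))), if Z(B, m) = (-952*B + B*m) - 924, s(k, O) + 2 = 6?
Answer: 79442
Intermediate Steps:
s(k, O) = 4 (s(k, O) = -2 + 6 = 4)
R(b) = 5/2 (R(b) = 3 + (¼)*(-2) = 3 - ½ = 5/2)
K(t, X) = 6 (K(t, X) = (14 - 2)/2 = (½)*12 = 6)
Z(B, m) = -924 - 952*B + B*m
-Z(r, K(30, R(s(4, 4)))) = -(-924 - 952*83 + 83*6) = -(-924 - 79016 + 498) = -1*(-79442) = 79442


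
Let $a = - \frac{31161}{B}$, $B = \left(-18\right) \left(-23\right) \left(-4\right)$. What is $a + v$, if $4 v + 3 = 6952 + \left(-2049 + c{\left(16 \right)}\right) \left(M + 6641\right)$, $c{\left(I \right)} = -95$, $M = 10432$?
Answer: $- \frac{5050453307}{552} \approx -9.1494 \cdot 10^{6}$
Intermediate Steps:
$B = -1656$ ($B = 414 \left(-4\right) = -1656$)
$v = - \frac{36597563}{4}$ ($v = - \frac{3}{4} + \frac{6952 + \left(-2049 - 95\right) \left(10432 + 6641\right)}{4} = - \frac{3}{4} + \frac{6952 - 36604512}{4} = - \frac{3}{4} + \frac{1}{4} \left(-36597560\right) = - \frac{3}{4} - 9149390 = - \frac{36597563}{4} \approx -9.1494 \cdot 10^{6}$)
$a = \frac{10387}{552}$ ($a = - \frac{31161}{-1656} = \left(-31161\right) \left(- \frac{1}{1656}\right) = \frac{10387}{552} \approx 18.817$)
$a + v = \frac{10387}{552} - \frac{36597563}{4} = - \frac{5050453307}{552}$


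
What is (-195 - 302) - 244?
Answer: -741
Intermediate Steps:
(-195 - 302) - 244 = -497 - 244 = -741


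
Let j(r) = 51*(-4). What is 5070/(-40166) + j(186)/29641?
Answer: -79236867/595280203 ≈ -0.13311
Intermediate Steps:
j(r) = -204
5070/(-40166) + j(186)/29641 = 5070/(-40166) - 204/29641 = 5070*(-1/40166) - 204*1/29641 = -2535/20083 - 204/29641 = -79236867/595280203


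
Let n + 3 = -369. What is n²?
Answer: 138384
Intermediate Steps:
n = -372 (n = -3 - 369 = -372)
n² = (-372)² = 138384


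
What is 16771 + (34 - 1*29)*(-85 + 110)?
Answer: 16896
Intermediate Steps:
16771 + (34 - 1*29)*(-85 + 110) = 16771 + (34 - 29)*25 = 16771 + 5*25 = 16771 + 125 = 16896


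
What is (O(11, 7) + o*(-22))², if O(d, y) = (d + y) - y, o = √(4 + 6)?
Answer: 4961 - 484*√10 ≈ 3430.5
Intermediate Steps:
o = √10 ≈ 3.1623
O(d, y) = d
(O(11, 7) + o*(-22))² = (11 + √10*(-22))² = (11 - 22*√10)²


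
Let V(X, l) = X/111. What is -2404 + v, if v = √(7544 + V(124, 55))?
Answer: -2404 + 14*√474303/111 ≈ -2317.1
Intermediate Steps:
V(X, l) = X/111 (V(X, l) = X*(1/111) = X/111)
v = 14*√474303/111 (v = √(7544 + (1/111)*124) = √(7544 + 124/111) = √(837508/111) = 14*√474303/111 ≈ 86.863)
-2404 + v = -2404 + 14*√474303/111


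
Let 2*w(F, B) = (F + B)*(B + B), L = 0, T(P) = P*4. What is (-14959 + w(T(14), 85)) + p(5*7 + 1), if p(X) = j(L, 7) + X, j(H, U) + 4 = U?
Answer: -2935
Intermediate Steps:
T(P) = 4*P
j(H, U) = -4 + U
w(F, B) = B*(B + F) (w(F, B) = ((F + B)*(B + B))/2 = ((B + F)*(2*B))/2 = (2*B*(B + F))/2 = B*(B + F))
p(X) = 3 + X (p(X) = (-4 + 7) + X = 3 + X)
(-14959 + w(T(14), 85)) + p(5*7 + 1) = (-14959 + 85*(85 + 4*14)) + (3 + (5*7 + 1)) = (-14959 + 85*(85 + 56)) + (3 + (35 + 1)) = (-14959 + 85*141) + (3 + 36) = (-14959 + 11985) + 39 = -2974 + 39 = -2935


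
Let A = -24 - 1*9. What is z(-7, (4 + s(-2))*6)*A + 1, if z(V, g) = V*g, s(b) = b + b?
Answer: 1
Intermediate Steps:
s(b) = 2*b
A = -33 (A = -24 - 9 = -33)
z(-7, (4 + s(-2))*6)*A + 1 = -7*(4 + 2*(-2))*6*(-33) + 1 = -7*(4 - 4)*6*(-33) + 1 = -0*6*(-33) + 1 = -7*0*(-33) + 1 = 0*(-33) + 1 = 0 + 1 = 1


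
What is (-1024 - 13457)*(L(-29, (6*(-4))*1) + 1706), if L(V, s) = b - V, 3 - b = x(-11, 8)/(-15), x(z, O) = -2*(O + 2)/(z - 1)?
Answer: -25169587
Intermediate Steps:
x(z, O) = -2*(2 + O)/(-1 + z)
b = 28/9 (b = 3 - 2*(-2 - 1*8)/(-1 - 11)/(-15) = 3 - 2*(-2 - 8)/(-12)*(-1)/15 = 3 - 2*(-1/12)*(-10)*(-1)/15 = 3 - 5*(-1)/(3*15) = 3 - 1*(-1/9) = 3 + 1/9 = 28/9 ≈ 3.1111)
L(V, s) = 28/9 - V
(-1024 - 13457)*(L(-29, (6*(-4))*1) + 1706) = (-1024 - 13457)*((28/9 - 1*(-29)) + 1706) = -14481*((28/9 + 29) + 1706) = -14481*(289/9 + 1706) = -14481*15643/9 = -25169587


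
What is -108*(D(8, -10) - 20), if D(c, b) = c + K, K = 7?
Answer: 540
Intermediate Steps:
D(c, b) = 7 + c (D(c, b) = c + 7 = 7 + c)
-108*(D(8, -10) - 20) = -108*((7 + 8) - 20) = -108*(15 - 20) = -108*(-5) = 540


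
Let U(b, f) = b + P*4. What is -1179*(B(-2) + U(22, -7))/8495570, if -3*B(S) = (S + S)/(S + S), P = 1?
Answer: -30261/8495570 ≈ -0.0035620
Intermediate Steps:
B(S) = -1/3 (B(S) = -(S + S)/(3*(S + S)) = -2*S/(3*(2*S)) = -2*S*1/(2*S)/3 = -1/3*1 = -1/3)
U(b, f) = 4 + b (U(b, f) = b + 1*4 = b + 4 = 4 + b)
-1179*(B(-2) + U(22, -7))/8495570 = -1179*(-1/3 + (4 + 22))/8495570 = -1179*(-1/3 + 26)*(1/8495570) = -1179*77/3*(1/8495570) = -30261*1/8495570 = -30261/8495570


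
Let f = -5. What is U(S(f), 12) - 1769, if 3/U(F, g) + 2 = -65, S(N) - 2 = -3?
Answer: -118526/67 ≈ -1769.0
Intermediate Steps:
S(N) = -1 (S(N) = 2 - 3 = -1)
U(F, g) = -3/67 (U(F, g) = 3/(-2 - 65) = 3/(-67) = 3*(-1/67) = -3/67)
U(S(f), 12) - 1769 = -3/67 - 1769 = -118526/67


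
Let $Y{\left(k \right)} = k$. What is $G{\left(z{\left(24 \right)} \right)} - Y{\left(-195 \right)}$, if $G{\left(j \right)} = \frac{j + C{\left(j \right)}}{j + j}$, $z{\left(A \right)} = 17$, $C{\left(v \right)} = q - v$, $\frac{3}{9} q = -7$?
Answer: $\frac{6609}{34} \approx 194.38$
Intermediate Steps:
$q = -21$ ($q = 3 \left(-7\right) = -21$)
$C{\left(v \right)} = -21 - v$
$G{\left(j \right)} = - \frac{21}{2 j}$ ($G{\left(j \right)} = \frac{j - \left(21 + j\right)}{j + j} = - \frac{21}{2 j}$)
$G{\left(z{\left(24 \right)} \right)} - Y{\left(-195 \right)} = - \frac{21}{2 \cdot 17} - -195 = \left(- \frac{21}{2}\right) \frac{1}{17} + 195 = - \frac{21}{34} + 195 = \frac{6609}{34}$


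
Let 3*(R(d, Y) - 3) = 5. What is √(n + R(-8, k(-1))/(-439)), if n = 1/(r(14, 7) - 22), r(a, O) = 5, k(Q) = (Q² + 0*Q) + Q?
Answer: I*√34814895/22389 ≈ 0.26354*I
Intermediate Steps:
k(Q) = Q + Q² (k(Q) = (Q² + 0) + Q = Q² + Q = Q + Q²)
R(d, Y) = 14/3 (R(d, Y) = 3 + (⅓)*5 = 3 + 5/3 = 14/3)
n = -1/17 (n = 1/(5 - 22) = 1/(-17) = -1/17 ≈ -0.058824)
√(n + R(-8, k(-1))/(-439)) = √(-1/17 + (14/3)/(-439)) = √(-1/17 + (14/3)*(-1/439)) = √(-1/17 - 14/1317) = √(-1555/22389) = I*√34814895/22389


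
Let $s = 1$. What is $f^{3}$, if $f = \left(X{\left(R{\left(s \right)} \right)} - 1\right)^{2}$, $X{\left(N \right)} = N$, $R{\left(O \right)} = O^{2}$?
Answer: $0$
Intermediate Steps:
$f = 0$ ($f = \left(1^{2} - 1\right)^{2} = \left(1 - 1\right)^{2} = 0^{2} = 0$)
$f^{3} = 0^{3} = 0$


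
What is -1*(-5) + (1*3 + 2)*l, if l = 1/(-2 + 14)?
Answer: 65/12 ≈ 5.4167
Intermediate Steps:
l = 1/12 ≈ 0.083333
-1*(-5) + (1*3 + 2)*l = -1*(-5) + (1*3 + 2)*(1/12) = 5 + (3 + 2)*(1/12) = 5 + 5*(1/12) = 5 + 5/12 = 65/12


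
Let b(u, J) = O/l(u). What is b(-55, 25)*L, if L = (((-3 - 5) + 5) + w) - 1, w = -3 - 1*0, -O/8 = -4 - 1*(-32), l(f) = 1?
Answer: 1568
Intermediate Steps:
O = -224 (O = -8*(-4 - 1*(-32)) = -8*(-4 + 32) = -8*28 = -224)
b(u, J) = -224 (b(u, J) = -224/1 = -224*1 = -224)
w = -3 (w = -3 + 0 = -3)
L = -7 (L = (((-3 - 5) + 5) - 3) - 1 = ((-8 + 5) - 3) - 1 = (-3 - 3) - 1 = -6 - 1 = -7)
b(-55, 25)*L = -224*(-7) = 1568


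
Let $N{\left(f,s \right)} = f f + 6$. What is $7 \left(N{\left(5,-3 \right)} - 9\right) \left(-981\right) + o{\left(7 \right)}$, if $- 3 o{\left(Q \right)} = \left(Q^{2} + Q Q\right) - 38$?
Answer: $-151094$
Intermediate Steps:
$N{\left(f,s \right)} = 6 + f^{2}$ ($N{\left(f,s \right)} = f^{2} + 6 = 6 + f^{2}$)
$o{\left(Q \right)} = \frac{38}{3} - \frac{2 Q^{2}}{3}$ ($o{\left(Q \right)} = - \frac{\left(Q^{2} + Q Q\right) - 38}{3} = - \frac{\left(Q^{2} + Q^{2}\right) - 38}{3} = - \frac{2 Q^{2} - 38}{3} = - \frac{-38 + 2 Q^{2}}{3} = \frac{38}{3} - \frac{2 Q^{2}}{3}$)
$7 \left(N{\left(5,-3 \right)} - 9\right) \left(-981\right) + o{\left(7 \right)} = 7 \left(\left(6 + 5^{2}\right) - 9\right) \left(-981\right) + \left(\frac{38}{3} - \frac{2 \cdot 7^{2}}{3}\right) = 7 \left(\left(6 + 25\right) - 9\right) \left(-981\right) + \left(\frac{38}{3} - \frac{98}{3}\right) = 7 \left(31 - 9\right) \left(-981\right) + \left(\frac{38}{3} - \frac{98}{3}\right) = 7 \cdot 22 \left(-981\right) - 20 = 154 \left(-981\right) - 20 = -151074 - 20 = -151094$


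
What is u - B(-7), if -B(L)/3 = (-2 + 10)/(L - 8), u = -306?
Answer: -1538/5 ≈ -307.60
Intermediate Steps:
B(L) = -24/(-8 + L) (B(L) = -3*(-2 + 10)/(L - 8) = -24/(-8 + L))
u - B(-7) = -306 - (-24)/(-8 - 7) = -306 - (-24)/(-15) = -306 - (-24)*(-1)/15 = -306 - 1*8/5 = -306 - 8/5 = -1538/5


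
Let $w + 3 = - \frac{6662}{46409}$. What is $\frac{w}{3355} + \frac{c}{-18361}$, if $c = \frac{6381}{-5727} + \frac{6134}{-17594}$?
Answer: $- \frac{96391424879601}{112435566134249105} \approx -0.0008573$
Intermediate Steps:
$c = - \frac{24566122}{16793473}$ ($c = 6381 \left(- \frac{1}{5727}\right) + 6134 \left(- \frac{1}{17594}\right) = - \frac{2127}{1909} - \frac{3067}{8797} = - \frac{24566122}{16793473} \approx -1.4628$)
$w = - \frac{145889}{46409}$ ($w = -3 - \frac{6662}{46409} = - \frac{145889}{46409} \approx -3.1436$)
$\frac{w}{3355} + \frac{c}{-18361} = - \frac{145889}{46409 \cdot 3355} - \frac{24566122}{16793473 \left(-18361\right)} = \left(- \frac{145889}{46409}\right) \frac{1}{3355} - - \frac{3509446}{44049279679} = - \frac{145889}{155702195} + \frac{3509446}{44049279679} = - \frac{96391424879601}{112435566134249105}$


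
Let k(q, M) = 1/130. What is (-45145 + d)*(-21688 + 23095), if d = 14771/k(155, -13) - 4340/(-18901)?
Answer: 49865467196475/18901 ≈ 2.6382e+9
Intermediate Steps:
k(q, M) = 1/130
d = 36294271570/18901 (d = 14771/(1/130) - 4340/(-18901) = 14771*130 - 4340*(-1/18901) = 1920230 + 4340/18901 = 36294271570/18901 ≈ 1.9202e+6)
(-45145 + d)*(-21688 + 23095) = (-45145 + 36294271570/18901)*(-21688 + 23095) = (35440985925/18901)*1407 = 49865467196475/18901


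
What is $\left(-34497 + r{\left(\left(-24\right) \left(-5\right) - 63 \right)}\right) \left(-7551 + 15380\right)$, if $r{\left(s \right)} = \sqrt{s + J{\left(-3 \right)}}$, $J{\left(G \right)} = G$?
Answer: $-270077013 + 23487 \sqrt{6} \approx -2.7002 \cdot 10^{8}$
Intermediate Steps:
$r{\left(s \right)} = \sqrt{-3 + s}$ ($r{\left(s \right)} = \sqrt{s - 3} = \sqrt{-3 + s}$)
$\left(-34497 + r{\left(\left(-24\right) \left(-5\right) - 63 \right)}\right) \left(-7551 + 15380\right) = \left(-34497 + \sqrt{-3 - -57}\right) \left(-7551 + 15380\right) = \left(-34497 + \sqrt{-3 + \left(120 - 63\right)}\right) 7829 = \left(-34497 + \sqrt{-3 + 57}\right) 7829 = \left(-34497 + \sqrt{54}\right) 7829 = \left(-34497 + 3 \sqrt{6}\right) 7829 = -270077013 + 23487 \sqrt{6}$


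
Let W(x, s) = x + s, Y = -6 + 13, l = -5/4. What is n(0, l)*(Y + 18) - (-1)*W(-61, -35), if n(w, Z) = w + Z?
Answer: -509/4 ≈ -127.25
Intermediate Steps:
l = -5/4 (l = -5*¼ = -5/4 ≈ -1.2500)
Y = 7
n(w, Z) = Z + w
W(x, s) = s + x
n(0, l)*(Y + 18) - (-1)*W(-61, -35) = (-5/4 + 0)*(7 + 18) - (-1)*(-35 - 61) = -5/4*25 - (-1)*(-96) = -125/4 - 1*96 = -125/4 - 96 = -509/4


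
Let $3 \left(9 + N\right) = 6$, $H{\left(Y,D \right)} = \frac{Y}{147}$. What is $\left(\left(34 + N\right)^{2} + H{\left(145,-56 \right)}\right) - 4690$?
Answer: $- \frac{582122}{147} \approx -3960.0$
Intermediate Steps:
$H{\left(Y,D \right)} = \frac{Y}{147}$ ($H{\left(Y,D \right)} = Y \frac{1}{147} = \frac{Y}{147}$)
$N = -7$ ($N = -9 + \frac{1}{3} \cdot 6 = -9 + 2 = -7$)
$\left(\left(34 + N\right)^{2} + H{\left(145,-56 \right)}\right) - 4690 = \left(\left(34 - 7\right)^{2} + \frac{1}{147} \cdot 145\right) - 4690 = \left(27^{2} + \frac{145}{147}\right) - 4690 = \left(729 + \frac{145}{147}\right) - 4690 = \frac{107308}{147} - 4690 = - \frac{582122}{147}$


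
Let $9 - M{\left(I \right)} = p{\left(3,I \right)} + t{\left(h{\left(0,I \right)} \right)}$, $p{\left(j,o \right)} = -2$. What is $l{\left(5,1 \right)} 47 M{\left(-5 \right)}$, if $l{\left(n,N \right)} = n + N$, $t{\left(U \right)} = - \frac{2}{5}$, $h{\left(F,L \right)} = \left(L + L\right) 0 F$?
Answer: $\frac{16074}{5} \approx 3214.8$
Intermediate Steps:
$h{\left(F,L \right)} = 0$ ($h{\left(F,L \right)} = 2 L 0 F = 0 F = 0$)
$t{\left(U \right)} = - \frac{2}{5}$ ($t{\left(U \right)} = \left(-2\right) \frac{1}{5} = - \frac{2}{5}$)
$M{\left(I \right)} = \frac{57}{5}$ ($M{\left(I \right)} = 9 - \left(-2 - \frac{2}{5}\right) = 9 - - \frac{12}{5} = 9 + \frac{12}{5} = \frac{57}{5}$)
$l{\left(n,N \right)} = N + n$
$l{\left(5,1 \right)} 47 M{\left(-5 \right)} = \left(1 + 5\right) 47 \cdot \frac{57}{5} = 6 \cdot 47 \cdot \frac{57}{5} = 282 \cdot \frac{57}{5} = \frac{16074}{5}$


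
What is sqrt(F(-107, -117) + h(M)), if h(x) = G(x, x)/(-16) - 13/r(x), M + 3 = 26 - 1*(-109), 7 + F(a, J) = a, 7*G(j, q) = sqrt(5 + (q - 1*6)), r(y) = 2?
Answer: sqrt(-94472 - 7*sqrt(131))/28 ≈ 10.982*I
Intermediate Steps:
G(j, q) = sqrt(-1 + q)/7 (G(j, q) = sqrt(5 + (q - 1*6))/7 = sqrt(5 + (q - 6))/7 = sqrt(5 + (-6 + q))/7 = sqrt(-1 + q)/7)
F(a, J) = -7 + a
M = 132 (M = -3 + (26 - 1*(-109)) = -3 + (26 + 109) = -3 + 135 = 132)
h(x) = -13/2 - sqrt(-1 + x)/112 (h(x) = (sqrt(-1 + x)/7)/(-16) - 13/2 = (sqrt(-1 + x)/7)*(-1/16) - 13*1/2 = -sqrt(-1 + x)/112 - 13/2 = -13/2 - sqrt(-1 + x)/112)
sqrt(F(-107, -117) + h(M)) = sqrt((-7 - 107) + (-13/2 - sqrt(-1 + 132)/112)) = sqrt(-114 + (-13/2 - sqrt(131)/112)) = sqrt(-241/2 - sqrt(131)/112)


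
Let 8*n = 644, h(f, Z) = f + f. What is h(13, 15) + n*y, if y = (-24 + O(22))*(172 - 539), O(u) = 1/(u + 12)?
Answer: 48157673/68 ≈ 7.0820e+5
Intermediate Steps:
h(f, Z) = 2*f
n = 161/2 (n = (⅛)*644 = 161/2 ≈ 80.500)
O(u) = 1/(12 + u)
y = 299105/34 (y = (-24 + 1/(12 + 22))*(172 - 539) = (-24 + 1/34)*(-367) = -815/34*(-367) = 299105/34 ≈ 8797.2)
h(13, 15) + n*y = 2*13 + (161/2)*(299105/34) = 26 + 48155905/68 = 48157673/68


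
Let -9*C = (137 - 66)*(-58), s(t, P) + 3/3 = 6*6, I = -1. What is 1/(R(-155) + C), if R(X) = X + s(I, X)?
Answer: 9/3038 ≈ 0.0029625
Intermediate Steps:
s(t, P) = 35 (s(t, P) = -1 + 6*6 = -1 + 36 = 35)
R(X) = 35 + X (R(X) = X + 35 = 35 + X)
C = 4118/9 (C = -(137 - 66)*(-58)/9 = -71*(-58)/9 = -⅑*(-4118) = 4118/9 ≈ 457.56)
1/(R(-155) + C) = 1/((35 - 155) + 4118/9) = 1/(-120 + 4118/9) = 1/(3038/9) = 9/3038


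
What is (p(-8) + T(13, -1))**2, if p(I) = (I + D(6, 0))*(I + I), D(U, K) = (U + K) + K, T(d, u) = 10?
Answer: 1764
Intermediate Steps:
D(U, K) = U + 2*K (D(U, K) = (K + U) + K = U + 2*K)
p(I) = 2*I*(6 + I) (p(I) = (I + (6 + 2*0))*(I + I) = (I + (6 + 0))*(2*I) = (I + 6)*(2*I) = (6 + I)*(2*I) = 2*I*(6 + I))
(p(-8) + T(13, -1))**2 = (2*(-8)*(6 - 8) + 10)**2 = (2*(-8)*(-2) + 10)**2 = (32 + 10)**2 = 42**2 = 1764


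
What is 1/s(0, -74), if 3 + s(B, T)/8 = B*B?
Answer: -1/24 ≈ -0.041667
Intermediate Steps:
s(B, T) = -24 + 8*B² (s(B, T) = -24 + 8*(B*B) = -24 + 8*B²)
1/s(0, -74) = 1/(-24 + 8*0²) = 1/(-24 + 8*0) = 1/(-24 + 0) = 1/(-24) = -1/24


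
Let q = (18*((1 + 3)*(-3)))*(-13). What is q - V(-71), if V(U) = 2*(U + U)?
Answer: 3092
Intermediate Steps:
V(U) = 4*U (V(U) = 2*(2*U) = 4*U)
q = 2808 (q = (18*(4*(-3)))*(-13) = (18*(-12))*(-13) = -216*(-13) = 2808)
q - V(-71) = 2808 - 4*(-71) = 2808 - 1*(-284) = 2808 + 284 = 3092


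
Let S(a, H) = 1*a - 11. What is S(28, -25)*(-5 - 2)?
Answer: -119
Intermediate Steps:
S(a, H) = -11 + a (S(a, H) = a - 11 = -11 + a)
S(28, -25)*(-5 - 2) = (-11 + 28)*(-5 - 2) = 17*(-7) = -119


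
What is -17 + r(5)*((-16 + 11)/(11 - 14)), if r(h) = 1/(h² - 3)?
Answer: -1117/66 ≈ -16.924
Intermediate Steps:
r(h) = 1/(-3 + h²)
-17 + r(5)*((-16 + 11)/(11 - 14)) = -17 + ((-16 + 11)/(11 - 14))/(-3 + 5²) = -17 + (-5/(-3))/(-3 + 25) = -17 + (-5*(-⅓))/22 = -17 + (1/22)*(5/3) = -17 + 5/66 = -1117/66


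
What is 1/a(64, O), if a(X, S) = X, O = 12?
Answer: 1/64 ≈ 0.015625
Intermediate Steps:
1/a(64, O) = 1/64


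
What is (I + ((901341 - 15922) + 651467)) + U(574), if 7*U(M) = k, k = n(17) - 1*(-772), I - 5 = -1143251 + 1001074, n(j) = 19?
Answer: 1394827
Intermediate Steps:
I = -142172 (I = 5 + (-1143251 + 1001074) = 5 - 142177 = -142172)
k = 791 (k = 19 - 1*(-772) = 19 + 772 = 791)
U(M) = 113 (U(M) = (⅐)*791 = 113)
(I + ((901341 - 15922) + 651467)) + U(574) = (-142172 + ((901341 - 15922) + 651467)) + 113 = (-142172 + (885419 + 651467)) + 113 = (-142172 + 1536886) + 113 = 1394714 + 113 = 1394827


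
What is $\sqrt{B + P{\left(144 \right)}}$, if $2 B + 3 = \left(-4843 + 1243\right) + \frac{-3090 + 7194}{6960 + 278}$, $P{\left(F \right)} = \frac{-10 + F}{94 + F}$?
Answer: $\frac{i \sqrt{27262466368522}}{123046} \approx 42.434 i$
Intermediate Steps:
$P{\left(F \right)} = \frac{-10 + F}{94 + F}$
$B = - \frac{13037205}{7238}$ ($B = - \frac{3}{2} + \frac{\left(-4843 + 1243\right) + \frac{-3090 + 7194}{6960 + 278}}{2} = - \frac{3}{2} + \frac{-3600 + \frac{4104}{7238}}{2} = - \frac{3}{2} + \frac{-3600 + 4104 \cdot \frac{1}{7238}}{2} = - \frac{3}{2} + \frac{-3600 + \frac{2052}{3619}}{2} = - \frac{3}{2} + \frac{1}{2} \left(- \frac{13026348}{3619}\right) = - \frac{3}{2} - \frac{6513174}{3619} = - \frac{13037205}{7238} \approx -1801.2$)
$\sqrt{B + P{\left(144 \right)}} = \sqrt{- \frac{13037205}{7238} + \frac{-10 + 144}{94 + 144}} = \sqrt{- \frac{13037205}{7238} + \frac{1}{238} \cdot 134} = \sqrt{- \frac{13037205}{7238} + \frac{67}{119}} = \sqrt{- \frac{221563207}{123046}} = \frac{i \sqrt{27262466368522}}{123046}$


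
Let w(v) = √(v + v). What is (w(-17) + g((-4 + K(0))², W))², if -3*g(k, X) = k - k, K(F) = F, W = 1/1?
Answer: -34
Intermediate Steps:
W = 1
w(v) = √2*√v (w(v) = √(2*v) = √2*√v)
g(k, X) = 0 (g(k, X) = -(k - k)/3 = -⅓*0 = 0)
(w(-17) + g((-4 + K(0))², W))² = (√2*√(-17) + 0)² = (√2*(I*√17) + 0)² = (I*√34 + 0)² = (I*√34)² = -34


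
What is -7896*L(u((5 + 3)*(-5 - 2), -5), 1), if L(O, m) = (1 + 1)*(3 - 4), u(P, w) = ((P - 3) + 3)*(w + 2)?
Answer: 15792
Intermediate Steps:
u(P, w) = P*(2 + w) (u(P, w) = ((-3 + P) + 3)*(2 + w) = P*(2 + w))
L(O, m) = -2 (L(O, m) = 2*(-1) = -2)
-7896*L(u((5 + 3)*(-5 - 2), -5), 1) = -7896*(-2) = 15792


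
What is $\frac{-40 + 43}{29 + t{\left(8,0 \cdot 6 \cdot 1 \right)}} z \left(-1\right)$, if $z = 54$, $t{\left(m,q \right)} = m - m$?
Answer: $- \frac{162}{29} \approx -5.5862$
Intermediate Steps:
$t{\left(m,q \right)} = 0$
$\frac{-40 + 43}{29 + t{\left(8,0 \cdot 6 \cdot 1 \right)}} z \left(-1\right) = \frac{-40 + 43}{29 + 0} \cdot 54 \left(-1\right) = \frac{3}{29} \cdot 54 \left(-1\right) = \frac{162}{29} \left(-1\right) = - \frac{162}{29}$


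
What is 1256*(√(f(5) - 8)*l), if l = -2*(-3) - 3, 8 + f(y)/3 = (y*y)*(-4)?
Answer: 7536*I*√83 ≈ 68656.0*I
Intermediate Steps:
f(y) = -24 - 12*y² (f(y) = -24 + 3*((y*y)*(-4)) = -24 + 3*(y²*(-4)) = -24 + 3*(-4*y²) = -24 - 12*y²)
l = 3 (l = 6 - 3 = 3)
1256*(√(f(5) - 8)*l) = 1256*(√((-24 - 12*5²) - 8)*3) = 1256*(√((-24 - 12*25) - 8)*3) = 1256*(√((-24 - 300) - 8)*3) = 1256*(√(-324 - 8)*3) = 1256*(√(-332)*3) = 1256*((2*I*√83)*3) = 1256*(6*I*√83) = 7536*I*√83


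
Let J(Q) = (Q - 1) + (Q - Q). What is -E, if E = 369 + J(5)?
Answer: -373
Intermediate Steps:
J(Q) = -1 + Q (J(Q) = (-1 + Q) + 0 = -1 + Q)
E = 373 (E = 369 + (-1 + 5) = 369 + 4 = 373)
-E = -1*373 = -373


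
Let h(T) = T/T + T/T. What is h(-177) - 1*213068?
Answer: -213066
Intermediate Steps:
h(T) = 2 (h(T) = 1 + 1 = 2)
h(-177) - 1*213068 = 2 - 1*213068 = 2 - 213068 = -213066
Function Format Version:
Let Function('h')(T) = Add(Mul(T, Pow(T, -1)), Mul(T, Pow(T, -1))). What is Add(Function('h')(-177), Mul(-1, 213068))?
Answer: -213066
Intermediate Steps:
Function('h')(T) = 2 (Function('h')(T) = Add(1, 1) = 2)
Add(Function('h')(-177), Mul(-1, 213068)) = Add(2, Mul(-1, 213068)) = Add(2, -213068) = -213066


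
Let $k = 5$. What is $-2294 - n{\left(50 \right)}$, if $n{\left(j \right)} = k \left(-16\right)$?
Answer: $-2214$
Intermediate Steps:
$n{\left(j \right)} = -80$ ($n{\left(j \right)} = 5 \left(-16\right) = -80$)
$-2294 - n{\left(50 \right)} = -2294 - -80 = -2294 + 80 = -2214$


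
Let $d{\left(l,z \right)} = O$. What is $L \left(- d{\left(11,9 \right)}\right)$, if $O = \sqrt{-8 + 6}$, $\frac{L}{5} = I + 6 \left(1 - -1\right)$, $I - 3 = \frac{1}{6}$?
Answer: $- \frac{455 i \sqrt{2}}{6} \approx - 107.24 i$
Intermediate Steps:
$I = \frac{19}{6}$ ($I = 3 + \frac{1}{6} = \frac{19}{6} \approx 3.1667$)
$L = \frac{455}{6}$ ($L = 5 \left(\frac{19}{6} + 6 \left(1 - -1\right)\right) = 5 \left(\frac{19}{6} + 6 \left(1 + 1\right)\right) = 5 \left(\frac{19}{6} + 6 \cdot 2\right) = 5 \left(\frac{19}{6} + 12\right) = 5 \cdot \frac{91}{6} = \frac{455}{6} \approx 75.833$)
$O = i \sqrt{2}$ ($O = \sqrt{-2} = i \sqrt{2} \approx 1.4142 i$)
$d{\left(l,z \right)} = i \sqrt{2}$
$L \left(- d{\left(11,9 \right)}\right) = \frac{455 \left(- i \sqrt{2}\right)}{6} = - \frac{455 i \sqrt{2}}{6}$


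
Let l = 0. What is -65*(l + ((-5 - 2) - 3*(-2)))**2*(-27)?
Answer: 1755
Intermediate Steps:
-65*(l + ((-5 - 2) - 3*(-2)))**2*(-27) = -65*(0 + ((-5 - 2) - 3*(-2)))**2*(-27) = -65*(0 + (-7 + 6))**2*(-27) = -65*(0 - 1)**2*(-27) = -65*(-1)**2*(-27) = -65*1*(-27) = -65*(-27) = 1755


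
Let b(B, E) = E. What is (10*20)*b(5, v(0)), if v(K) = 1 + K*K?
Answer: 200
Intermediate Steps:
v(K) = 1 + K²
(10*20)*b(5, v(0)) = (10*20)*(1 + 0²) = 200*(1 + 0) = 200*1 = 200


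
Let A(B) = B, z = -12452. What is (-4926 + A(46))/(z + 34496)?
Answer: -1220/5511 ≈ -0.22138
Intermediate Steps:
(-4926 + A(46))/(z + 34496) = (-4926 + 46)/(-12452 + 34496) = -4880/22044 = -4880*1/22044 = -1220/5511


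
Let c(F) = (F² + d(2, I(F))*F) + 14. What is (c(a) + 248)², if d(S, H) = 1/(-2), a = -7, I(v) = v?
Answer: 395641/4 ≈ 98910.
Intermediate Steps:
d(S, H) = -½
c(F) = 14 + F² - F/2 (c(F) = (F² - F/2) + 14 = 14 + F² - F/2)
(c(a) + 248)² = ((14 + (-7)² - ½*(-7)) + 248)² = ((14 + 49 + 7/2) + 248)² = (133/2 + 248)² = (629/2)² = 395641/4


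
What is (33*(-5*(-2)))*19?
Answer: 6270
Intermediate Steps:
(33*(-5*(-2)))*19 = (33*10)*19 = 330*19 = 6270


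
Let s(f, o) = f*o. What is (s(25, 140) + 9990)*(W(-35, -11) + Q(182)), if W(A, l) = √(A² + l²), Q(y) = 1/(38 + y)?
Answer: 1349/22 + 13490*√1346 ≈ 4.9498e+5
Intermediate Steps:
(s(25, 140) + 9990)*(W(-35, -11) + Q(182)) = (25*140 + 9990)*(√((-35)² + (-11)²) + 1/(38 + 182)) = (3500 + 9990)*(√(1225 + 121) + 1/220) = 13490*(√1346 + 1/220) = 13490*(1/220 + √1346) = 1349/22 + 13490*√1346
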